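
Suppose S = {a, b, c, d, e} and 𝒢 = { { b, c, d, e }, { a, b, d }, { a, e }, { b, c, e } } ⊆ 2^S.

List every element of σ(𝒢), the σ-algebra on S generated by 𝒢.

σ(𝒢) (32 sets): { {}, { a }, { b }, { c }, { d }, { e }, { a, b }, { a, c }, { a, d }, { a, e }, { b, c }, { b, d }, { b, e }, { c, d }, { c, e }, { d, e }, { a, b, c }, { a, b, d }, { a, b, e }, { a, c, d }, { a, c, e }, { a, d, e }, { b, c, d }, { b, c, e }, { b, d, e }, { c, d, e }, { a, b, c, d }, { a, b, c, e }, { a, b, d, e }, { a, c, d, e }, { b, c, d, e }, S }

Derivation:
Begin from { {}, { a, e }, { a, b, d }, { b, c, e }, { b, c, d, e }, S } (that is, 𝒢 plus ∅ and S).
Pass 1 (6 new):
  { a }  = { b, c, d, e }ᶜ
  { a, d }  = { b, c, e }ᶜ
  { c, e }  = { a, b, d }ᶜ
  { b, c, d }  = { a, e }ᶜ
  { a, b, c, e }  = { b, c, e } ∪ { a, e }
  { a, b, d, e }  = { a, e } ∪ { a, b, d }
  [12 total]
Pass 2 adds 6:
  { c }  = { a, b, d, e }ᶜ
  { d }  = { a, b, c, e }ᶜ
  { a, c, e }  = { a, e } ∪ { c, e }
  { a, d, e }  = { a, d } ∪ { a, e }
  { a, b, c, d }  = { b, c, d } ∪ { a, b, d }
  { a, c, d, e }  = { a, d } ∪ { c, e }
  [18 total]
Pass 3. New:
  { b }  = { a, c, d, e }ᶜ
  { e }  = { a, b, c, d }ᶜ
  { a, c }  = { c } ∪ { a }
  { b, c }  = { a, d, e }ᶜ
  { b, d }  = { a, c, e }ᶜ
  { c, d }  = { c } ∪ { d }
  { a, c, d }  = { c } ∪ { a, d }
  { c, d, e }  = { c, e } ∪ { d }
  [26 total]
Pass 4: 6 new —
  { a, b }  = { c, d, e }ᶜ
  { b, e }  = { a, c, d }ᶜ
  { d, e }  = { e } ∪ { d }
  { a, b, c }  = { b } ∪ { a, c }
  { a, b, e }  = { c, d }ᶜ
  { b, d, e }  = { a, c }ᶜ
  [32 total]
Pass 5: already closed under ᶜ and ∪.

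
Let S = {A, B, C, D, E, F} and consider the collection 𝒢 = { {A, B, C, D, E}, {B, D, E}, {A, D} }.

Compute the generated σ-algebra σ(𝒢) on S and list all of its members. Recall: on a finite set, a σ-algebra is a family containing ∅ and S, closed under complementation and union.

Start: 𝒢 ∪ {∅, S} = { ∅, {A, D}, {B, D, E}, {A, B, C, D, E}, S }.
Pass 1: +4 →
  {F}  = ᶜ of {A, B, C, D, E}
  {A, C, F}  = ᶜ of {B, D, E}
  {A, B, D, E}  = {A, D} ∪ {B, D, E}
  {B, C, E, F}  = ᶜ of {A, D}
  [9 total]
Pass 2: +7 →
  {C, F}  = ᶜ of {A, B, D, E}
  {A, D, F}  = {F} ∪ {A, D}
  {A, C, D, F}  = {A, C, F} ∪ {A, D}
  {B, D, E, F}  = {F} ∪ {B, D, E}
  {A, B, C, E, F}  = {A, C, F} ∪ {B, C, E, F}
  {A, B, D, E, F}  = {A, B, D, E} ∪ {F}
  {B, C, D, E, F}  = {B, C, E, F} ∪ {B, D, E}
  [16 total]
Pass 3 (6 new):
  {A}  = ᶜ of {B, C, D, E, F}
  {C}  = ᶜ of {A, B, D, E, F}
  {D}  = ᶜ of {A, B, C, E, F}
  {A, C}  = ᶜ of {B, D, E, F}
  {B, E}  = ᶜ of {A, C, D, F}
  {B, C, E}  = ᶜ of {A, D, F}
  [22 total]
Pass 4: 9 new —
  {A, F}  = {A} ∪ {F}
  {C, D}  = {C} ∪ {D}
  {D, F}  = {F} ∪ {D}
  {A, B, E}  = {B, E} ∪ {A}
  {A, C, D}  = {C} ∪ {A, D}
  {B, E, F}  = {B, E} ∪ {F}
  {C, D, F}  = {C, F} ∪ {D}
  {A, B, C, E}  = {B, E} ∪ {A, C}
  {B, C, D, E}  = {C} ∪ {B, D, E}
  [31 total]
Pass 5 adds 1:
  {A, B, E, F}  = ᶜ of {C, D}
  [32 total]
Pass 6: already closed under ᶜ and ∪.

Hence σ(𝒢) has 32 members: { ∅, {A}, {C}, {D}, {F}, {A, C}, {A, D}, {A, F}, {B, E}, {C, D}, {C, F}, {D, F}, {A, B, E}, {A, C, D}, {A, C, F}, {A, D, F}, {B, C, E}, {B, D, E}, {B, E, F}, {C, D, F}, {A, B, C, E}, {A, B, D, E}, {A, B, E, F}, {A, C, D, F}, {B, C, D, E}, {B, C, E, F}, {B, D, E, F}, {A, B, C, D, E}, {A, B, C, E, F}, {A, B, D, E, F}, {B, C, D, E, F}, S }.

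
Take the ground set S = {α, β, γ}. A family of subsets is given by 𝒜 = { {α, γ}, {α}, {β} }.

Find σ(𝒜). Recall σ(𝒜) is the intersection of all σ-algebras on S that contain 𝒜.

Answer: σ(𝒜) = { {}, {α}, {β}, {γ}, {α, β}, {α, γ}, {β, γ}, S }

Trace:
Start: 𝒜 ∪ {∅, S} = { {}, {α}, {β}, {α, γ}, S }.
Round 1. New:
  {α, β}  = {β} ∪ {α}
  {β, γ}  = {α}ᶜ
  [7 total]
Round 2: +1 →
  {γ}  = {α, β}ᶜ
  [8 total]
Round 3: already closed under ᶜ and ∪.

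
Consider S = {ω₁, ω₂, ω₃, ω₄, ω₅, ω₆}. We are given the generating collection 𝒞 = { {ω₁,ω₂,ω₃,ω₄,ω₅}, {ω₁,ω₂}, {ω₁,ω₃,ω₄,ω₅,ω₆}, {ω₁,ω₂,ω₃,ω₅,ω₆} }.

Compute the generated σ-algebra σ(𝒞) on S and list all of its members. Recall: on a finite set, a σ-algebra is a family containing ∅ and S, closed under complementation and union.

σ(𝒞) = { ∅, {ω₁}, {ω₂}, {ω₄}, {ω₆}, {ω₁,ω₂}, {ω₁,ω₄}, {ω₁,ω₆}, {ω₂,ω₄}, {ω₂,ω₆}, {ω₃,ω₅}, {ω₄,ω₆}, {ω₁,ω₂,ω₄}, {ω₁,ω₂,ω₆}, {ω₁,ω₃,ω₅}, {ω₁,ω₄,ω₆}, {ω₂,ω₃,ω₅}, {ω₂,ω₄,ω₆}, {ω₃,ω₄,ω₅}, {ω₃,ω₅,ω₆}, {ω₁,ω₂,ω₃,ω₅}, {ω₁,ω₂,ω₄,ω₆}, {ω₁,ω₃,ω₄,ω₅}, {ω₁,ω₃,ω₅,ω₆}, {ω₂,ω₃,ω₄,ω₅}, {ω₂,ω₃,ω₅,ω₆}, {ω₃,ω₄,ω₅,ω₆}, {ω₁,ω₂,ω₃,ω₄,ω₅}, {ω₁,ω₂,ω₃,ω₅,ω₆}, {ω₁,ω₃,ω₄,ω₅,ω₆}, {ω₂,ω₃,ω₄,ω₅,ω₆}, S }

Working:
Begin from { ∅, {ω₁,ω₂}, {ω₁,ω₂,ω₃,ω₄,ω₅}, {ω₁,ω₂,ω₃,ω₅,ω₆}, {ω₁,ω₃,ω₄,ω₅,ω₆}, S } (that is, 𝒞 plus ∅ and S).
Pass 1 (4 new):
  {ω₂}  = complement {ω₁,ω₃,ω₄,ω₅,ω₆}
  {ω₄}  = complement {ω₁,ω₂,ω₃,ω₅,ω₆}
  {ω₆}  = complement {ω₁,ω₂,ω₃,ω₄,ω₅}
  {ω₃,ω₄,ω₅,ω₆}  = complement {ω₁,ω₂}
  (now 10)
Pass 2: 6 new —
  {ω₂,ω₄}  = {ω₂} ∪ {ω₄}
  {ω₂,ω₆}  = {ω₂} ∪ {ω₆}
  {ω₄,ω₆}  = {ω₆} ∪ {ω₄}
  {ω₁,ω₂,ω₄}  = {ω₁,ω₂} ∪ {ω₄}
  {ω₁,ω₂,ω₆}  = {ω₁,ω₂} ∪ {ω₆}
  {ω₂,ω₃,ω₄,ω₅,ω₆}  = {ω₃,ω₄,ω₅,ω₆} ∪ {ω₂}
  (now 16)
Pass 3. New:
  {ω₁}  = complement {ω₂,ω₃,ω₄,ω₅,ω₆}
  {ω₂,ω₄,ω₆}  = {ω₄} ∪ {ω₂,ω₆}
  {ω₃,ω₄,ω₅}  = complement {ω₁,ω₂,ω₆}
  {ω₃,ω₅,ω₆}  = complement {ω₁,ω₂,ω₄}
  {ω₁,ω₂,ω₃,ω₅}  = complement {ω₄,ω₆}
  {ω₁,ω₂,ω₄,ω₆}  = {ω₁,ω₂} ∪ {ω₄,ω₆}
  {ω₁,ω₃,ω₄,ω₅}  = complement {ω₂,ω₆}
  {ω₁,ω₃,ω₅,ω₆}  = complement {ω₂,ω₄}
  (now 24)
Pass 4: 7 new —
  {ω₁,ω₄}  = {ω₁} ∪ {ω₄}
  {ω₁,ω₆}  = {ω₁} ∪ {ω₆}
  {ω₃,ω₅}  = complement {ω₁,ω₂,ω₄,ω₆}
  {ω₁,ω₃,ω₅}  = complement {ω₂,ω₄,ω₆}
  {ω₁,ω₄,ω₆}  = {ω₁} ∪ {ω₄,ω₆}
  {ω₂,ω₃,ω₄,ω₅}  = {ω₃,ω₄,ω₅} ∪ {ω₂}
  {ω₂,ω₃,ω₅,ω₆}  = {ω₂} ∪ {ω₃,ω₅,ω₆}
  (now 31)
Pass 5: 1 new —
  {ω₂,ω₃,ω₅}  = complement {ω₁,ω₄,ω₆}
  (now 32)
After Pass 6 the family is unchanged; done.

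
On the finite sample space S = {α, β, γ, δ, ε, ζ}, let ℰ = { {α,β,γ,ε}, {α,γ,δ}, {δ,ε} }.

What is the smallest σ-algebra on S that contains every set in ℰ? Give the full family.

Seed the family with ℰ together with ∅ and S: { {}, {δ,ε}, {α,γ,δ}, {α,β,γ,ε}, S }.
Step 1 adds 5:
  {δ,ζ}  = ᶜ of {α,β,γ,ε}
  {β,ε,ζ}  = ᶜ of {α,γ,δ}
  {α,β,γ,ζ}  = ᶜ of {δ,ε}
  {α,γ,δ,ε}  = {δ,ε} ∪ {α,γ,δ}
  {α,β,γ,δ,ε}  = {δ,ε} ∪ {α,β,γ,ε}
  — 10 sets.
Step 2: +8 →
  {ζ}  = ᶜ of {α,β,γ,δ,ε}
  {β,ζ}  = ᶜ of {α,γ,δ,ε}
  {δ,ε,ζ}  = {δ,ε} ∪ {δ,ζ}
  {α,γ,δ,ζ}  = {α,γ,δ} ∪ {δ,ζ}
  {β,δ,ε,ζ}  = {β,ε,ζ} ∪ {δ,ε}
  {α,β,γ,δ,ζ}  = {α,β,γ,ζ} ∪ {α,γ,δ}
  {α,β,γ,ε,ζ}  = {β,ε,ζ} ∪ {α,β,γ,ζ}
  {α,γ,δ,ε,ζ}  = {α,γ,δ,ε} ∪ {δ,ζ}
  — 18 sets.
Step 3 (7 new):
  {β}  = ᶜ of {α,γ,δ,ε,ζ}
  {δ}  = ᶜ of {α,β,γ,ε,ζ}
  {ε}  = ᶜ of {α,β,γ,δ,ζ}
  {α,γ}  = ᶜ of {β,δ,ε,ζ}
  {β,ε}  = ᶜ of {α,γ,δ,ζ}
  {α,β,γ}  = ᶜ of {δ,ε,ζ}
  {β,δ,ζ}  = {β,ζ} ∪ {δ,ζ}
  — 25 sets.
Step 4: +6 →
  {β,δ}  = {β} ∪ {δ}
  {ε,ζ}  = {ζ} ∪ {ε}
  {α,γ,ε}  = ᶜ of {β,δ,ζ}
  {α,γ,ζ}  = {ζ} ∪ {α,γ}
  {β,δ,ε}  = {β,ε} ∪ {δ,ε}
  {α,β,γ,δ}  = {α,β,γ} ∪ {α,γ,δ}
  — 31 sets.
Step 5: 1 new —
  {α,γ,ε,ζ}  = ᶜ of {β,δ}
  — 32 sets.
Step 6 adds nothing — fixpoint reached.

Hence σ(ℰ) has 32 members: { {}, {β}, {δ}, {ε}, {ζ}, {α,γ}, {β,δ}, {β,ε}, {β,ζ}, {δ,ε}, {δ,ζ}, {ε,ζ}, {α,β,γ}, {α,γ,δ}, {α,γ,ε}, {α,γ,ζ}, {β,δ,ε}, {β,δ,ζ}, {β,ε,ζ}, {δ,ε,ζ}, {α,β,γ,δ}, {α,β,γ,ε}, {α,β,γ,ζ}, {α,γ,δ,ε}, {α,γ,δ,ζ}, {α,γ,ε,ζ}, {β,δ,ε,ζ}, {α,β,γ,δ,ε}, {α,β,γ,δ,ζ}, {α,β,γ,ε,ζ}, {α,γ,δ,ε,ζ}, S }.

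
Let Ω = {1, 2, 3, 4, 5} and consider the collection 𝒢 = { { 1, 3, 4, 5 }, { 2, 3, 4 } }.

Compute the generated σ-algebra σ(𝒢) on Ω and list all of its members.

|σ(𝒢)| = 8.  σ(𝒢) = { {}, { 2 }, { 1, 5 }, { 3, 4 }, { 1, 2, 5 }, { 2, 3, 4 }, { 1, 3, 4, 5 }, Ω }

Working:
Initial family (4 sets): { {}, { 2, 3, 4 }, { 1, 3, 4, 5 }, Ω }.
Round 1. New:
  { 2 }  = ᶜ of { 1, 3, 4, 5 }
  { 1, 5 }  = ᶜ of { 2, 3, 4 }
  (now 6)
Round 2: 1 new —
  { 1, 2, 5 }  = { 1, 5 } ∪ { 2 }
  (now 7)
Round 3. New:
  { 3, 4 }  = ᶜ of { 1, 2, 5 }
  (now 8)
Round 4: already closed under ᶜ and ∪.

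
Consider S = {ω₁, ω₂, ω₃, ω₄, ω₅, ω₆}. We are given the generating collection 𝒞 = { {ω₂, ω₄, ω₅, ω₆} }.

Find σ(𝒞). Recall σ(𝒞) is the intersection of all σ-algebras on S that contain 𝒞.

σ(𝒞) = { ∅, {ω₁, ω₃}, {ω₂, ω₄, ω₅, ω₆}, S }

Trace:
Seed the family with 𝒞 together with ∅ and S: { ∅, {ω₂, ω₄, ω₅, ω₆}, S }.
Step 1: +1 →
  {ω₁, ω₃}  = complement {ω₂, ω₄, ω₅, ω₆}
  (now 4)
Step 2: stable.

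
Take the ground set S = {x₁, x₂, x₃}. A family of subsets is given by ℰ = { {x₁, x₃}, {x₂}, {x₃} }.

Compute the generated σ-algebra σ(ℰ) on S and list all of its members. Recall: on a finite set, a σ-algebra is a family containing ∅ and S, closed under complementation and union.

Answer: σ(ℰ) = { ∅, {x₁}, {x₂}, {x₃}, {x₁, x₂}, {x₁, x₃}, {x₂, x₃}, S }

Working:
Take S₀ = ℰ ∪ {∅, S} = { ∅, {x₂}, {x₃}, {x₁, x₃}, S }.
Step 1. New:
  {x₁, x₂}  = S∖{x₃}
  {x₂, x₃}  = {x₃} ∪ {x₂}
  — 7 sets.
Step 2: 1 new —
  {x₁}  = S∖{x₂, x₃}
  — 8 sets.
Step 3 adds nothing — fixpoint reached.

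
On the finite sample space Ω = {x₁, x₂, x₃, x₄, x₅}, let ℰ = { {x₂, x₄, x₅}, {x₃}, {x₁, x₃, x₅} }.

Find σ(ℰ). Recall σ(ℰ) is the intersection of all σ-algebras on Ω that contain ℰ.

σ(ℰ) = { {}, {x₁}, {x₃}, {x₅}, {x₁, x₃}, {x₁, x₅}, {x₂, x₄}, {x₃, x₅}, {x₁, x₂, x₄}, {x₁, x₃, x₅}, {x₂, x₃, x₄}, {x₂, x₄, x₅}, {x₁, x₂, x₃, x₄}, {x₁, x₂, x₄, x₅}, {x₂, x₃, x₄, x₅}, Ω }

Derivation:
Initial family (5 sets): { {}, {x₃}, {x₁, x₃, x₅}, {x₂, x₄, x₅}, Ω }.
Step 1 adds 4:
  {x₁, x₃}  = {x₂, x₄, x₅}ᶜ
  {x₂, x₄}  = {x₁, x₃, x₅}ᶜ
  {x₁, x₂, x₄, x₅}  = {x₃}ᶜ
  {x₂, x₃, x₄, x₅}  = {x₃} ∪ {x₂, x₄, x₅}
  [9 total]
Step 2 (3 new):
  {x₁}  = {x₂, x₃, x₄, x₅}ᶜ
  {x₂, x₃, x₄}  = {x₃} ∪ {x₂, x₄}
  {x₁, x₂, x₃, x₄}  = {x₁, x₃} ∪ {x₂, x₄}
  [12 total]
Step 3: 3 new —
  {x₅}  = {x₁, x₂, x₃, x₄}ᶜ
  {x₁, x₅}  = {x₂, x₃, x₄}ᶜ
  {x₁, x₂, x₄}  = {x₂, x₄} ∪ {x₁}
  [15 total]
Step 4: 1 new —
  {x₃, x₅}  = {x₁, x₂, x₄}ᶜ
  [16 total]
Step 5: no new sets; the family is a σ-algebra.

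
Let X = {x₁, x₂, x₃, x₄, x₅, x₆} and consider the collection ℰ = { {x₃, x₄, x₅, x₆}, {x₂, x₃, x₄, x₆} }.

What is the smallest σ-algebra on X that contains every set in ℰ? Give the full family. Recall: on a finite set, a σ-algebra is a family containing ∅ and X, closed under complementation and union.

Begin from { {}, {x₂, x₃, x₄, x₆}, {x₃, x₄, x₅, x₆}, X } (that is, ℰ plus ∅ and X).
Round 1 (3 new):
  {x₁, x₂}  = ᶜ of {x₃, x₄, x₅, x₆}
  {x₁, x₅}  = ᶜ of {x₂, x₃, x₄, x₆}
  {x₂, x₃, x₄, x₅, x₆}  = {x₂, x₃, x₄, x₆} ∪ {x₃, x₄, x₅, x₆}
  |family| = 7
Round 2: +4 →
  {x₁}  = ᶜ of {x₂, x₃, x₄, x₅, x₆}
  {x₁, x₂, x₅}  = {x₁, x₂} ∪ {x₁, x₅}
  {x₁, x₂, x₃, x₄, x₆}  = {x₂, x₃, x₄, x₆} ∪ {x₁, x₂}
  {x₁, x₃, x₄, x₅, x₆}  = {x₁, x₅} ∪ {x₃, x₄, x₅, x₆}
  |family| = 11
Round 3 adds 3:
  {x₂}  = ᶜ of {x₁, x₃, x₄, x₅, x₆}
  {x₅}  = ᶜ of {x₁, x₂, x₃, x₄, x₆}
  {x₃, x₄, x₆}  = ᶜ of {x₁, x₂, x₅}
  |family| = 14
Round 4: +2 →
  {x₂, x₅}  = {x₂} ∪ {x₅}
  {x₁, x₃, x₄, x₆}  = {x₃, x₄, x₆} ∪ {x₁}
  |family| = 16
After Round 5 the family is unchanged; done.

|σ(ℰ)| = 16.  σ(ℰ) = { {}, {x₁}, {x₂}, {x₅}, {x₁, x₂}, {x₁, x₅}, {x₂, x₅}, {x₁, x₂, x₅}, {x₃, x₄, x₆}, {x₁, x₃, x₄, x₆}, {x₂, x₃, x₄, x₆}, {x₃, x₄, x₅, x₆}, {x₁, x₂, x₃, x₄, x₆}, {x₁, x₃, x₄, x₅, x₆}, {x₂, x₃, x₄, x₅, x₆}, X }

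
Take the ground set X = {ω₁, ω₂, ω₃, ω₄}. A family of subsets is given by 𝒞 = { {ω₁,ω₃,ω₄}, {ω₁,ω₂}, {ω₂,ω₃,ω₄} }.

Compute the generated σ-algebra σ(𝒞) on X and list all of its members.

σ(𝒞) = { {}, {ω₁}, {ω₂}, {ω₁,ω₂}, {ω₃,ω₄}, {ω₁,ω₃,ω₄}, {ω₂,ω₃,ω₄}, X }

Working:
Seed the family with 𝒞 together with ∅ and X: { {}, {ω₁,ω₂}, {ω₁,ω₃,ω₄}, {ω₂,ω₃,ω₄}, X }.
Step 1: +3 →
  {ω₁}  = X∖{ω₂,ω₃,ω₄}
  {ω₂}  = X∖{ω₁,ω₃,ω₄}
  {ω₃,ω₄}  = X∖{ω₁,ω₂}
  (now 8)
Step 2: closed — nothing new.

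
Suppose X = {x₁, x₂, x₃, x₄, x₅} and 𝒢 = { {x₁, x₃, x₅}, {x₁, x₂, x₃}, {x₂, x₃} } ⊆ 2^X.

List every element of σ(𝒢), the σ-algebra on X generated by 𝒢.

σ(𝒢) (32 sets): { ∅, {x₁}, {x₂}, {x₃}, {x₄}, {x₅}, {x₁, x₂}, {x₁, x₃}, {x₁, x₄}, {x₁, x₅}, {x₂, x₃}, {x₂, x₄}, {x₂, x₅}, {x₃, x₄}, {x₃, x₅}, {x₄, x₅}, {x₁, x₂, x₃}, {x₁, x₂, x₄}, {x₁, x₂, x₅}, {x₁, x₃, x₄}, {x₁, x₃, x₅}, {x₁, x₄, x₅}, {x₂, x₃, x₄}, {x₂, x₃, x₅}, {x₂, x₄, x₅}, {x₃, x₄, x₅}, {x₁, x₂, x₃, x₄}, {x₁, x₂, x₃, x₅}, {x₁, x₂, x₄, x₅}, {x₁, x₃, x₄, x₅}, {x₂, x₃, x₄, x₅}, X }

Working:
Start: 𝒢 ∪ {∅, X} = { ∅, {x₂, x₃}, {x₁, x₂, x₃}, {x₁, x₃, x₅}, X }.
Step 1 adds 4:
  {x₂, x₄}  = complement {x₁, x₃, x₅}
  {x₄, x₅}  = complement {x₁, x₂, x₃}
  {x₁, x₄, x₅}  = complement {x₂, x₃}
  {x₁, x₂, x₃, x₅}  = {x₂, x₃} ∪ {x₁, x₃, x₅}
  (now 9)
Step 2 adds 7:
  {x₄}  = complement {x₁, x₂, x₃, x₅}
  {x₂, x₃, x₄}  = {x₂, x₃} ∪ {x₂, x₄}
  {x₂, x₄, x₅}  = {x₄, x₅} ∪ {x₂, x₄}
  {x₁, x₂, x₃, x₄}  = {x₁, x₂, x₃} ∪ {x₂, x₄}
  {x₁, x₂, x₄, x₅}  = {x₁, x₄, x₅} ∪ {x₂, x₄}
  {x₁, x₃, x₄, x₅}  = {x₁, x₄, x₅} ∪ {x₁, x₃, x₅}
  {x₂, x₃, x₄, x₅}  = {x₄, x₅} ∪ {x₂, x₃}
  (now 16)
Step 3 (6 new):
  {x₁}  = complement {x₂, x₃, x₄, x₅}
  {x₂}  = complement {x₁, x₃, x₄, x₅}
  {x₃}  = complement {x₁, x₂, x₄, x₅}
  {x₅}  = complement {x₁, x₂, x₃, x₄}
  {x₁, x₃}  = complement {x₂, x₄, x₅}
  {x₁, x₅}  = complement {x₂, x₃, x₄}
  (now 22)
Step 4 (10 new):
  {x₁, x₂}  = {x₂} ∪ {x₁}
  {x₁, x₄}  = {x₄} ∪ {x₁}
  {x₂, x₅}  = {x₂} ∪ {x₅}
  {x₃, x₄}  = {x₃} ∪ {x₄}
  {x₃, x₅}  = {x₅} ∪ {x₃}
  {x₁, x₂, x₄}  = {x₂, x₄} ∪ {x₁}
  {x₁, x₂, x₅}  = {x₂} ∪ {x₁, x₅}
  {x₁, x₃, x₄}  = {x₁, x₃} ∪ {x₄}
  {x₂, x₃, x₅}  = {x₅} ∪ {x₂, x₃}
  {x₃, x₄, x₅}  = {x₄, x₅} ∪ {x₃}
  (now 32)
Step 5 adds nothing — fixpoint reached.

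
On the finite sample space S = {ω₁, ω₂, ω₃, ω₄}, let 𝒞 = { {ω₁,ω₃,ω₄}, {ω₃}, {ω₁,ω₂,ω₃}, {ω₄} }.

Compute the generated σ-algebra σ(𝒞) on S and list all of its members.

Take S₀ = 𝒞 ∪ {∅, S} = { {}, {ω₃}, {ω₄}, {ω₁,ω₂,ω₃}, {ω₁,ω₃,ω₄}, S }.
Pass 1: 3 new —
  {ω₂}  = complement {ω₁,ω₃,ω₄}
  {ω₃,ω₄}  = {ω₃} ∪ {ω₄}
  {ω₁,ω₂,ω₄}  = complement {ω₃}
Pass 2 adds 4:
  {ω₁,ω₂}  = complement {ω₃,ω₄}
  {ω₂,ω₃}  = {ω₂} ∪ {ω₃}
  {ω₂,ω₄}  = {ω₂} ∪ {ω₄}
  {ω₂,ω₃,ω₄}  = {ω₃,ω₄} ∪ {ω₂}
Pass 3 adds 3:
  {ω₁}  = complement {ω₂,ω₃,ω₄}
  {ω₁,ω₃}  = complement {ω₂,ω₄}
  {ω₁,ω₄}  = complement {ω₂,ω₃}
Pass 4: already closed under ᶜ and ∪.

Hence σ(𝒞) has 16 members: { {}, {ω₁}, {ω₂}, {ω₃}, {ω₄}, {ω₁,ω₂}, {ω₁,ω₃}, {ω₁,ω₄}, {ω₂,ω₃}, {ω₂,ω₄}, {ω₃,ω₄}, {ω₁,ω₂,ω₃}, {ω₁,ω₂,ω₄}, {ω₁,ω₃,ω₄}, {ω₂,ω₃,ω₄}, S }.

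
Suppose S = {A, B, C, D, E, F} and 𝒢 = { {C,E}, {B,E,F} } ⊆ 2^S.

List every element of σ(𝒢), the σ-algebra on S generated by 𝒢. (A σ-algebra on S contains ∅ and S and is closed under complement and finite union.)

σ(𝒢) (16 sets): { ∅, {C}, {E}, {A,D}, {B,F}, {C,E}, {A,C,D}, {A,D,E}, {B,C,F}, {B,E,F}, {A,B,D,F}, {A,C,D,E}, {B,C,E,F}, {A,B,C,D,F}, {A,B,D,E,F}, S }

Trace:
Take S₀ = 𝒢 ∪ {∅, S} = { ∅, {C,E}, {B,E,F}, S }.
Round 1: +3 →
  {A,C,D}  = ᶜ of {B,E,F}
  {A,B,D,F}  = ᶜ of {C,E}
  {B,C,E,F}  = {C,E} ∪ {B,E,F}
  (now 7)
Round 2 (4 new):
  {A,D}  = ᶜ of {B,C,E,F}
  {A,C,D,E}  = {A,C,D} ∪ {C,E}
  {A,B,C,D,F}  = {A,C,D} ∪ {A,B,D,F}
  {A,B,D,E,F}  = {A,B,D,F} ∪ {B,E,F}
  (now 11)
Round 3. New:
  {C}  = ᶜ of {A,B,D,E,F}
  {E}  = ᶜ of {A,B,C,D,F}
  {B,F}  = ᶜ of {A,C,D,E}
  (now 14)
Round 4. New:
  {A,D,E}  = {A,D} ∪ {E}
  {B,C,F}  = {C} ∪ {B,F}
  (now 16)
Round 5: no new sets; the family is a σ-algebra.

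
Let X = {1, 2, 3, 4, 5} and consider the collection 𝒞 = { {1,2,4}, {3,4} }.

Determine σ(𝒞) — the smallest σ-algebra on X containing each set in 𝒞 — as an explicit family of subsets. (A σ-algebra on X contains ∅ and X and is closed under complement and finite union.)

Answer: σ(𝒞) = { {}, {3}, {4}, {5}, {1,2}, {3,4}, {3,5}, {4,5}, {1,2,3}, {1,2,4}, {1,2,5}, {3,4,5}, {1,2,3,4}, {1,2,3,5}, {1,2,4,5}, X }

Derivation:
Begin from { {}, {3,4}, {1,2,4}, X } (that is, 𝒞 plus ∅ and X).
Iteration 1: 3 new —
  {3,5}  = X∖{1,2,4}
  {1,2,5}  = X∖{3,4}
  {1,2,3,4}  = {1,2,4} ∪ {3,4}
Iteration 2: +4 →
  {5}  = X∖{1,2,3,4}
  {3,4,5}  = {3,4} ∪ {3,5}
  {1,2,3,5}  = {1,2,5} ∪ {3,5}
  {1,2,4,5}  = {1,2,5} ∪ {1,2,4}
Iteration 3 adds 3:
  {3}  = X∖{1,2,4,5}
  {4}  = X∖{1,2,3,5}
  {1,2}  = X∖{3,4,5}
Iteration 4 (2 new):
  {4,5}  = {4} ∪ {5}
  {1,2,3}  = {3} ∪ {1,2}
Iteration 5: already closed under ᶜ and ∪.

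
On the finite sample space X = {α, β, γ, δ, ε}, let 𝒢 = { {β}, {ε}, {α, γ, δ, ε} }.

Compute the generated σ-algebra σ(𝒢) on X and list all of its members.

|σ(𝒢)| = 8.  σ(𝒢) = { {}, {β}, {ε}, {β, ε}, {α, γ, δ}, {α, β, γ, δ}, {α, γ, δ, ε}, X }

Trace:
Initial family (5 sets): { {}, {β}, {ε}, {α, γ, δ, ε}, X }.
Step 1 adds 2:
  {β, ε}  = {β} ∪ {ε}
  {α, β, γ, δ}  = ᶜ of {ε}
Step 2 adds 1:
  {α, γ, δ}  = ᶜ of {β, ε}
Step 3: closed — nothing new.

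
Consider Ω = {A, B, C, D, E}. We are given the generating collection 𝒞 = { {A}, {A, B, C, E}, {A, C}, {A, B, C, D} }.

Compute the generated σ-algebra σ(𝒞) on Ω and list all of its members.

Take S₀ = 𝒞 ∪ {∅, Ω} = { {}, {A}, {A, C}, {A, B, C, D}, {A, B, C, E}, Ω }.
Pass 1 adds 4:
  {D}  = {A, B, C, E}ᶜ
  {E}  = {A, B, C, D}ᶜ
  {B, D, E}  = {A, C}ᶜ
  {B, C, D, E}  = {A}ᶜ
  |family| = 10
Pass 2. New:
  {A, D}  = {D} ∪ {A}
  {A, E}  = {E} ∪ {A}
  {D, E}  = {E} ∪ {D}
  {A, C, D}  = {A, C} ∪ {D}
  {A, C, E}  = {E} ∪ {A, C}
  {A, B, D, E}  = {B, D, E} ∪ {A}
  |family| = 16
Pass 3: +8 →
  {C}  = {A, B, D, E}ᶜ
  {B, D}  = {A, C, E}ᶜ
  {B, E}  = {A, C, D}ᶜ
  {A, B, C}  = {D, E}ᶜ
  {A, D, E}  = {D, E} ∪ {A, D}
  {B, C, D}  = {A, E}ᶜ
  {B, C, E}  = {A, D}ᶜ
  {A, C, D, E}  = {D, E} ∪ {A, C, D}
  |family| = 24
Pass 4 (7 new):
  {B}  = {A, C, D, E}ᶜ
  {B, C}  = {A, D, E}ᶜ
  {C, D}  = {C} ∪ {D}
  {C, E}  = {E} ∪ {C}
  {A, B, D}  = {A, D} ∪ {B, D}
  {A, B, E}  = {B, E} ∪ {A, E}
  {C, D, E}  = {D, E} ∪ {C}
  |family| = 31
Pass 5: +1 →
  {A, B}  = {C, D, E}ᶜ
  |family| = 32
Pass 6: stable.

|σ(𝒞)| = 32.  σ(𝒞) = { {}, {A}, {B}, {C}, {D}, {E}, {A, B}, {A, C}, {A, D}, {A, E}, {B, C}, {B, D}, {B, E}, {C, D}, {C, E}, {D, E}, {A, B, C}, {A, B, D}, {A, B, E}, {A, C, D}, {A, C, E}, {A, D, E}, {B, C, D}, {B, C, E}, {B, D, E}, {C, D, E}, {A, B, C, D}, {A, B, C, E}, {A, B, D, E}, {A, C, D, E}, {B, C, D, E}, Ω }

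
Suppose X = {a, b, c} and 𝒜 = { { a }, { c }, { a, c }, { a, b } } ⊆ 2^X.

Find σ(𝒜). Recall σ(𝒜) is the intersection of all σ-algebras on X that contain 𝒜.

Answer: σ(𝒜) = { ∅, { a }, { b }, { c }, { a, b }, { a, c }, { b, c }, X }

Working:
Begin from { ∅, { a }, { c }, { a, b }, { a, c }, X } (that is, 𝒜 plus ∅ and X).
Step 1: 2 new —
  { b }  = { a, c }ᶜ
  { b, c }  = { a }ᶜ
  |family| = 8
Step 2 adds nothing — fixpoint reached.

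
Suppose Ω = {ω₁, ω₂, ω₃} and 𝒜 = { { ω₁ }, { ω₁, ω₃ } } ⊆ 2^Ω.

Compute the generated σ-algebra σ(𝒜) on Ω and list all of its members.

Initial family (4 sets): { {  }, { ω₁ }, { ω₁, ω₃ }, Ω }.
Iteration 1 (2 new):
  { ω₂ }  = ᶜ of { ω₁, ω₃ }
  { ω₂, ω₃ }  = ᶜ of { ω₁ }
  |family| = 6
Iteration 2: 1 new —
  { ω₁, ω₂ }  = { ω₂ } ∪ { ω₁ }
  |family| = 7
Iteration 3: 1 new —
  { ω₃ }  = ᶜ of { ω₁, ω₂ }
  |family| = 8
Iteration 4 adds nothing — fixpoint reached.

|σ(𝒜)| = 8.  σ(𝒜) = { {  }, { ω₁ }, { ω₂ }, { ω₃ }, { ω₁, ω₂ }, { ω₁, ω₃ }, { ω₂, ω₃ }, Ω }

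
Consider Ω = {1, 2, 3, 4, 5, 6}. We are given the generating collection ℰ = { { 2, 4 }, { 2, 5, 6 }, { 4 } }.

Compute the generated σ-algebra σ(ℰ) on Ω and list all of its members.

σ(ℰ) (16 sets): { {  }, { 2 }, { 4 }, { 1, 3 }, { 2, 4 }, { 5, 6 }, { 1, 2, 3 }, { 1, 3, 4 }, { 2, 5, 6 }, { 4, 5, 6 }, { 1, 2, 3, 4 }, { 1, 3, 5, 6 }, { 2, 4, 5, 6 }, { 1, 2, 3, 5, 6 }, { 1, 3, 4, 5, 6 }, Ω }

Trace:
Seed the family with ℰ together with ∅ and Ω: { {  }, { 4 }, { 2, 4 }, { 2, 5, 6 }, Ω }.
Iteration 1: 4 new —
  { 1, 3, 4 }  = { 2, 5, 6 }ᶜ
  { 1, 3, 5, 6 }  = { 2, 4 }ᶜ
  { 2, 4, 5, 6 }  = { 4 } ∪ { 2, 5, 6 }
  { 1, 2, 3, 5, 6 }  = { 4 }ᶜ
  |family| = 9
Iteration 2: +3 →
  { 1, 3 }  = { 2, 4, 5, 6 }ᶜ
  { 1, 2, 3, 4 }  = { 1, 3, 4 } ∪ { 2, 4 }
  { 1, 3, 4, 5, 6 }  = { 1, 3, 5, 6 } ∪ { 1, 3, 4 }
  |family| = 12
Iteration 3 (2 new):
  { 2 }  = { 1, 3, 4, 5, 6 }ᶜ
  { 5, 6 }  = { 1, 2, 3, 4 }ᶜ
  |family| = 14
Iteration 4 adds 2:
  { 1, 2, 3 }  = { 1, 3 } ∪ { 2 }
  { 4, 5, 6 }  = { 5, 6 } ∪ { 4 }
  |family| = 16
Iteration 5 adds nothing — fixpoint reached.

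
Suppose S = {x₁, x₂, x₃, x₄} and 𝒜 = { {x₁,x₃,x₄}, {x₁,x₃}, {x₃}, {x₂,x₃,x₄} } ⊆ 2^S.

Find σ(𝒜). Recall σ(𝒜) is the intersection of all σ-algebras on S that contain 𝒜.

Start: 𝒜 ∪ {∅, S} = { ∅, {x₃}, {x₁,x₃}, {x₁,x₃,x₄}, {x₂,x₃,x₄}, S }.
Pass 1: +4 →
  {x₁}  = S∖{x₂,x₃,x₄}
  {x₂}  = S∖{x₁,x₃,x₄}
  {x₂,x₄}  = S∖{x₁,x₃}
  {x₁,x₂,x₄}  = S∖{x₃}
  [10 total]
Pass 2 adds 3:
  {x₁,x₂}  = {x₂} ∪ {x₁}
  {x₂,x₃}  = {x₂} ∪ {x₃}
  {x₁,x₂,x₃}  = {x₂} ∪ {x₁,x₃}
  [13 total]
Pass 3: +3 →
  {x₄}  = S∖{x₁,x₂,x₃}
  {x₁,x₄}  = S∖{x₂,x₃}
  {x₃,x₄}  = S∖{x₁,x₂}
  [16 total]
Pass 4: closed — nothing new.

Hence σ(𝒜) has 16 members: { ∅, {x₁}, {x₂}, {x₃}, {x₄}, {x₁,x₂}, {x₁,x₃}, {x₁,x₄}, {x₂,x₃}, {x₂,x₄}, {x₃,x₄}, {x₁,x₂,x₃}, {x₁,x₂,x₄}, {x₁,x₃,x₄}, {x₂,x₃,x₄}, S }.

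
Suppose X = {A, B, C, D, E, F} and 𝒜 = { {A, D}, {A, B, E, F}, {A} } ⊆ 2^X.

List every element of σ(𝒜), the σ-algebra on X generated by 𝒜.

Answer: σ(𝒜) = { {}, {A}, {C}, {D}, {A, C}, {A, D}, {C, D}, {A, C, D}, {B, E, F}, {A, B, E, F}, {B, C, E, F}, {B, D, E, F}, {A, B, C, E, F}, {A, B, D, E, F}, {B, C, D, E, F}, X }

Trace:
Start: 𝒜 ∪ {∅, X} = { {}, {A}, {A, D}, {A, B, E, F}, X }.
Step 1 (4 new):
  {C, D}  = X∖{A, B, E, F}
  {B, C, E, F}  = X∖{A, D}
  {A, B, D, E, F}  = {A, D} ∪ {A, B, E, F}
  {B, C, D, E, F}  = X∖{A}
  [9 total]
Step 2: +3 →
  {C}  = X∖{A, B, D, E, F}
  {A, C, D}  = {C, D} ∪ {A, D}
  {A, B, C, E, F}  = {B, C, E, F} ∪ {A}
  [12 total]
Step 3: +3 →
  {D}  = X∖{A, B, C, E, F}
  {A, C}  = {C} ∪ {A}
  {B, E, F}  = X∖{A, C, D}
  [15 total]
Step 4 (1 new):
  {B, D, E, F}  = X∖{A, C}
  [16 total]
Step 5: no new sets; the family is a σ-algebra.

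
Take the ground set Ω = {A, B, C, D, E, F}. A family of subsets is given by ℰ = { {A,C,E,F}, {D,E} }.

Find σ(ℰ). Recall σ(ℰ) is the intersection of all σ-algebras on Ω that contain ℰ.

Take S₀ = ℰ ∪ {∅, Ω} = { {}, {D,E}, {A,C,E,F}, Ω }.
Round 1 (3 new):
  {B,D}  = ᶜ of {A,C,E,F}
  {A,B,C,F}  = ᶜ of {D,E}
  {A,C,D,E,F}  = {D,E} ∪ {A,C,E,F}
  [7 total]
Round 2 (4 new):
  {B}  = ᶜ of {A,C,D,E,F}
  {B,D,E}  = {D,E} ∪ {B,D}
  {A,B,C,D,F}  = {B,D} ∪ {A,B,C,F}
  {A,B,C,E,F}  = {A,C,E,F} ∪ {A,B,C,F}
  [11 total]
Round 3: +3 →
  {D}  = ᶜ of {A,B,C,E,F}
  {E}  = ᶜ of {A,B,C,D,F}
  {A,C,F}  = ᶜ of {B,D,E}
  [14 total]
Round 4: +2 →
  {B,E}  = {B} ∪ {E}
  {A,C,D,F}  = {A,C,F} ∪ {D}
  [16 total]
Round 5: closed — nothing new.

|σ(ℰ)| = 16.  σ(ℰ) = { {}, {B}, {D}, {E}, {B,D}, {B,E}, {D,E}, {A,C,F}, {B,D,E}, {A,B,C,F}, {A,C,D,F}, {A,C,E,F}, {A,B,C,D,F}, {A,B,C,E,F}, {A,C,D,E,F}, Ω }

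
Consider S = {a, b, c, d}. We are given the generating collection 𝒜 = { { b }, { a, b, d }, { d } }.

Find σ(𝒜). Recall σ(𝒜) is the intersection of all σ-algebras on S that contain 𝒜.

Start: 𝒜 ∪ {∅, S} = { ∅, { b }, { d }, { a, b, d }, S }.
Step 1: +4 →
  { c }  = ᶜ of { a, b, d }
  { b, d }  = { d } ∪ { b }
  { a, b, c }  = ᶜ of { d }
  { a, c, d }  = ᶜ of { b }
  |family| = 9
Step 2: 4 new —
  { a, c }  = ᶜ of { b, d }
  { b, c }  = { b } ∪ { c }
  { c, d }  = { c } ∪ { d }
  { b, c, d }  = { c } ∪ { b, d }
  |family| = 13
Step 3. New:
  { a }  = ᶜ of { b, c, d }
  { a, b }  = ᶜ of { c, d }
  { a, d }  = ᶜ of { b, c }
  |family| = 16
Step 4: stable.

|σ(𝒜)| = 16.  σ(𝒜) = { ∅, { a }, { b }, { c }, { d }, { a, b }, { a, c }, { a, d }, { b, c }, { b, d }, { c, d }, { a, b, c }, { a, b, d }, { a, c, d }, { b, c, d }, S }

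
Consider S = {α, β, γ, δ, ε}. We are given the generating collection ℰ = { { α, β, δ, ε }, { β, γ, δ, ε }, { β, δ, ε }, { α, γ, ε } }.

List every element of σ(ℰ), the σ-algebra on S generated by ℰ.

Answer: σ(ℰ) = { ∅, { α }, { γ }, { ε }, { α, γ }, { α, ε }, { β, δ }, { γ, ε }, { α, β, δ }, { α, γ, ε }, { β, γ, δ }, { β, δ, ε }, { α, β, γ, δ }, { α, β, δ, ε }, { β, γ, δ, ε }, S }

Working:
Take S₀ = ℰ ∪ {∅, S} = { ∅, { α, γ, ε }, { β, δ, ε }, { α, β, δ, ε }, { β, γ, δ, ε }, S }.
Iteration 1 adds 4:
  { α }  = S∖{ β, γ, δ, ε }
  { γ }  = S∖{ α, β, δ, ε }
  { α, γ }  = S∖{ β, δ, ε }
  { β, δ }  = S∖{ α, γ, ε }
  (now 10)
Iteration 2: +3 →
  { α, β, δ }  = { β, δ } ∪ { α }
  { β, γ, δ }  = { γ } ∪ { β, δ }
  { α, β, γ, δ }  = { α, γ } ∪ { β, δ }
  (now 13)
Iteration 3. New:
  { ε }  = S∖{ α, β, γ, δ }
  { α, ε }  = S∖{ β, γ, δ }
  { γ, ε }  = S∖{ α, β, δ }
  (now 16)
Iteration 4: closed — nothing new.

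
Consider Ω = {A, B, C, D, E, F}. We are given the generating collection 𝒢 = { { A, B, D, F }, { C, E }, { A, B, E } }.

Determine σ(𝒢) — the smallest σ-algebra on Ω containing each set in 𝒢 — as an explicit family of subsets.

Begin from { {  }, { C, E }, { A, B, E }, { A, B, D, F }, Ω } (that is, 𝒢 plus ∅ and Ω).
Step 1 (3 new):
  { C, D, F }  = ᶜ of { A, B, E }
  { A, B, C, E }  = { A, B, E } ∪ { C, E }
  { A, B, D, E, F }  = { A, B, E } ∪ { A, B, D, F }
  — 8 sets.
Step 2 (4 new):
  { C }  = ᶜ of { A, B, D, E, F }
  { D, F }  = ᶜ of { A, B, C, E }
  { C, D, E, F }  = { C, E } ∪ { C, D, F }
  { A, B, C, D, F }  = { C, D, F } ∪ { A, B, D, F }
  — 12 sets.
Step 3: 2 new —
  { E }  = ᶜ of { A, B, C, D, F }
  { A, B }  = ᶜ of { C, D, E, F }
  — 14 sets.
Step 4: 2 new —
  { A, B, C }  = { C } ∪ { A, B }
  { D, E, F }  = { D, F } ∪ { E }
  — 16 sets.
After Step 5 the family is unchanged; done.

Hence σ(𝒢) has 16 members: { {  }, { C }, { E }, { A, B }, { C, E }, { D, F }, { A, B, C }, { A, B, E }, { C, D, F }, { D, E, F }, { A, B, C, E }, { A, B, D, F }, { C, D, E, F }, { A, B, C, D, F }, { A, B, D, E, F }, Ω }.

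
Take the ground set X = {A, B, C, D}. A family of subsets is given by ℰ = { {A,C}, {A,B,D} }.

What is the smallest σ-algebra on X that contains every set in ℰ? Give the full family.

Answer: σ(ℰ) = { {}, {A}, {C}, {A,C}, {B,D}, {A,B,D}, {B,C,D}, X }

Derivation:
Begin from { {}, {A,C}, {A,B,D}, X } (that is, ℰ plus ∅ and X).
Round 1: +2 →
  {C}  = ᶜ of {A,B,D}
  {B,D}  = ᶜ of {A,C}
  |family| = 6
Round 2 (1 new):
  {B,C,D}  = {C} ∪ {B,D}
  |family| = 7
Round 3: 1 new —
  {A}  = ᶜ of {B,C,D}
  |family| = 8
After Round 4 the family is unchanged; done.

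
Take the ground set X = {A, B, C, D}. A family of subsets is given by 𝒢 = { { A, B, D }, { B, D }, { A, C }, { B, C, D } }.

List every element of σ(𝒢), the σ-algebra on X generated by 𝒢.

|σ(𝒢)| = 8.  σ(𝒢) = { ∅, { A }, { C }, { A, C }, { B, D }, { A, B, D }, { B, C, D }, X }

Working:
Initial family (6 sets): { ∅, { A, C }, { B, D }, { A, B, D }, { B, C, D }, X }.
Iteration 1 adds 2:
  { A }  = X∖{ B, C, D }
  { C }  = X∖{ A, B, D }
  — 8 sets.
Iteration 2: no new sets; the family is a σ-algebra.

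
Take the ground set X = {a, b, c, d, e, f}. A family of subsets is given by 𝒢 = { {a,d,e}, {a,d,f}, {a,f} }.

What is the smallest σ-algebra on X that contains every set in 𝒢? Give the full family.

σ(𝒢) = { {}, {a}, {d}, {e}, {f}, {a,d}, {a,e}, {a,f}, {b,c}, {d,e}, {d,f}, {e,f}, {a,b,c}, {a,d,e}, {a,d,f}, {a,e,f}, {b,c,d}, {b,c,e}, {b,c,f}, {d,e,f}, {a,b,c,d}, {a,b,c,e}, {a,b,c,f}, {a,d,e,f}, {b,c,d,e}, {b,c,d,f}, {b,c,e,f}, {a,b,c,d,e}, {a,b,c,d,f}, {a,b,c,e,f}, {b,c,d,e,f}, X }

Derivation:
Seed the family with 𝒢 together with ∅ and X: { {}, {a,f}, {a,d,e}, {a,d,f}, X }.
Pass 1. New:
  {b,c,e}  = X∖{a,d,f}
  {b,c,f}  = X∖{a,d,e}
  {a,d,e,f}  = {a,d,e} ∪ {a,f}
  {b,c,d,e}  = X∖{a,f}
  — 9 sets.
Pass 2 adds 7:
  {b,c}  = X∖{a,d,e,f}
  {a,b,c,f}  = {a,f} ∪ {b,c,f}
  {b,c,e,f}  = {b,c,f} ∪ {b,c,e}
  {a,b,c,d,e}  = {a,d,e} ∪ {b,c,d,e}
  {a,b,c,d,f}  = {b,c,f} ∪ {a,d,f}
  {a,b,c,e,f}  = {a,f} ∪ {b,c,e}
  {b,c,d,e,f}  = {b,c,f} ∪ {b,c,d,e}
  — 16 sets.
Pass 3: 6 new —
  {a}  = X∖{b,c,d,e,f}
  {d}  = X∖{a,b,c,e,f}
  {e}  = X∖{a,b,c,d,f}
  {f}  = X∖{a,b,c,d,e}
  {a,d}  = X∖{b,c,e,f}
  {d,e}  = X∖{a,b,c,f}
  — 22 sets.
Pass 4: +10 →
  {a,e}  = {a} ∪ {e}
  {d,f}  = {f} ∪ {d}
  {e,f}  = {f} ∪ {e}
  {a,b,c}  = {a} ∪ {b,c}
  {a,e,f}  = {a,f} ∪ {e}
  {b,c,d}  = {b,c} ∪ {d}
  {d,e,f}  = {f} ∪ {d,e}
  {a,b,c,d}  = {b,c} ∪ {a,d}
  {a,b,c,e}  = {a} ∪ {b,c,e}
  {b,c,d,f}  = {b,c,f} ∪ {d}
  — 32 sets.
Pass 5 adds nothing — fixpoint reached.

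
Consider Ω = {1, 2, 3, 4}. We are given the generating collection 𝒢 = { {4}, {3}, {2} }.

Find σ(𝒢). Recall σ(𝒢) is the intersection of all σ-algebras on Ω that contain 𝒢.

Begin from { {}, {2}, {3}, {4}, Ω } (that is, 𝒢 plus ∅ and Ω).
Iteration 1 (6 new):
  {2, 3}  = {3} ∪ {2}
  {2, 4}  = {4} ∪ {2}
  {3, 4}  = {3} ∪ {4}
  {1, 2, 3}  = Ω∖{4}
  {1, 2, 4}  = Ω∖{3}
  {1, 3, 4}  = Ω∖{2}
  — 11 sets.
Iteration 2 (4 new):
  {1, 2}  = Ω∖{3, 4}
  {1, 3}  = Ω∖{2, 4}
  {1, 4}  = Ω∖{2, 3}
  {2, 3, 4}  = {3, 4} ∪ {2}
  — 15 sets.
Iteration 3 adds 1:
  {1}  = Ω∖{2, 3, 4}
  — 16 sets.
Iteration 4: stable.

|σ(𝒢)| = 16.  σ(𝒢) = { {}, {1}, {2}, {3}, {4}, {1, 2}, {1, 3}, {1, 4}, {2, 3}, {2, 4}, {3, 4}, {1, 2, 3}, {1, 2, 4}, {1, 3, 4}, {2, 3, 4}, Ω }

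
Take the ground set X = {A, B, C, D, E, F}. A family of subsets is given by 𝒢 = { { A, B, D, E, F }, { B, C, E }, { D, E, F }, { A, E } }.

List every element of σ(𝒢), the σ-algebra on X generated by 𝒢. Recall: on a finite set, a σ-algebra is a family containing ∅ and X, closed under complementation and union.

σ(𝒢) = { {  }, { A }, { B }, { C }, { E }, { A, B }, { A, C }, { A, E }, { B, C }, { B, E }, { C, E }, { D, F }, { A, B, C }, { A, B, E }, { A, C, E }, { A, D, F }, { B, C, E }, { B, D, F }, { C, D, F }, { D, E, F }, { A, B, C, E }, { A, B, D, F }, { A, C, D, F }, { A, D, E, F }, { B, C, D, F }, { B, D, E, F }, { C, D, E, F }, { A, B, C, D, F }, { A, B, D, E, F }, { A, C, D, E, F }, { B, C, D, E, F }, X }

Check:
Seed the family with 𝒢 together with ∅ and X: { {  }, { A, E }, { B, C, E }, { D, E, F }, { A, B, D, E, F }, X }.
Round 1 adds 7:
  { C }  = ᶜ of { A, B, D, E, F }
  { A, B, C }  = ᶜ of { D, E, F }
  { A, D, F }  = ᶜ of { B, C, E }
  { A, B, C, E }  = { B, C, E } ∪ { A, E }
  { A, D, E, F }  = { A, E } ∪ { D, E, F }
  { B, C, D, F }  = ᶜ of { A, E }
  { B, C, D, E, F }  = { B, C, E } ∪ { D, E, F }
  (now 13)
Round 2 (8 new):
  { A }  = ᶜ of { B, C, D, E, F }
  { B, C }  = ᶜ of { A, D, E, F }
  { D, F }  = ᶜ of { A, B, C, E }
  { A, C, E }  = { C } ∪ { A, E }
  { A, C, D, F }  = { A, D, F } ∪ { C }
  { C, D, E, F }  = { C } ∪ { D, E, F }
  { A, B, C, D, F }  = { A, B, C } ∪ { A, D, F }
  { A, C, D, E, F }  = { A, D, E, F } ∪ { C }
  (now 21)
Round 3 (7 new):
  { B }  = ᶜ of { A, C, D, E, F }
  { E }  = ᶜ of { A, B, C, D, F }
  { A, B }  = ᶜ of { C, D, E, F }
  { A, C }  = { C } ∪ { A }
  { B, E }  = ᶜ of { A, C, D, F }
  { B, D, F }  = ᶜ of { A, C, E }
  { C, D, F }  = { D, F } ∪ { C }
  (now 28)
Round 4 adds 4:
  { C, E }  = { E } ∪ { C }
  { A, B, E }  = ᶜ of { C, D, F }
  { A, B, D, F }  = { B, D, F } ∪ { A, B }
  { B, D, E, F }  = ᶜ of { A, C }
  (now 32)
Round 5: closed — nothing new.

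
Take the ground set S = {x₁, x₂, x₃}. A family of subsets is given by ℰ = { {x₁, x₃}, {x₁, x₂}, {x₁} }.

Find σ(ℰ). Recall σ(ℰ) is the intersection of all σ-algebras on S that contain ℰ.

Take S₀ = ℰ ∪ {∅, S} = { ∅, {x₁}, {x₁, x₂}, {x₁, x₃}, S }.
Iteration 1 adds 3:
  {x₂}  = complement {x₁, x₃}
  {x₃}  = complement {x₁, x₂}
  {x₂, x₃}  = complement {x₁}
  — 8 sets.
Iteration 2: stable.

Hence σ(ℰ) has 8 members: { ∅, {x₁}, {x₂}, {x₃}, {x₁, x₂}, {x₁, x₃}, {x₂, x₃}, S }.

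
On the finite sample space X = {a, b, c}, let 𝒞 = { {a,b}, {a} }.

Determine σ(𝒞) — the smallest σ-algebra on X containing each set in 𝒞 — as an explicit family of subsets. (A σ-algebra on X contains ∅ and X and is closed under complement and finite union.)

Take S₀ = 𝒞 ∪ {∅, X} = { {}, {a}, {a,b}, X }.
Round 1: 2 new —
  {c}  = X∖{a,b}
  {b,c}  = X∖{a}
  |family| = 6
Round 2. New:
  {a,c}  = {c} ∪ {a}
  |family| = 7
Round 3: +1 →
  {b}  = X∖{a,c}
  |family| = 8
Round 4: stable.

Therefore σ(𝒞) = { {}, {a}, {b}, {c}, {a,b}, {a,c}, {b,c}, X } (|σ(𝒞)| = 8).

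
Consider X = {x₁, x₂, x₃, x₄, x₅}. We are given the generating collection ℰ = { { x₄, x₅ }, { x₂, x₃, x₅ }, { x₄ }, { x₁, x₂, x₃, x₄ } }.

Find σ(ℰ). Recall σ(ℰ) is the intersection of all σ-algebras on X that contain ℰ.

Seed the family with ℰ together with ∅ and X: { {}, { x₄ }, { x₄, x₅ }, { x₂, x₃, x₅ }, { x₁, x₂, x₃, x₄ }, X }.
Round 1 adds 5:
  { x₅ }  = ᶜ of { x₁, x₂, x₃, x₄ }
  { x₁, x₄ }  = ᶜ of { x₂, x₃, x₅ }
  { x₁, x₂, x₃ }  = ᶜ of { x₄, x₅ }
  { x₁, x₂, x₃, x₅ }  = ᶜ of { x₄ }
  { x₂, x₃, x₄, x₅ }  = { x₄, x₅ } ∪ { x₂, x₃, x₅ }
  [11 total]
Round 2: +2 →
  { x₁ }  = ᶜ of { x₂, x₃, x₄, x₅ }
  { x₁, x₄, x₅ }  = { x₅ } ∪ { x₁, x₄ }
  [13 total]
Round 3 (2 new):
  { x₁, x₅ }  = { x₅ } ∪ { x₁ }
  { x₂, x₃ }  = ᶜ of { x₁, x₄, x₅ }
  [15 total]
Round 4 (1 new):
  { x₂, x₃, x₄ }  = ᶜ of { x₁, x₅ }
  [16 total]
Round 5: no new sets; the family is a σ-algebra.

Hence σ(ℰ) has 16 members: { {}, { x₁ }, { x₄ }, { x₅ }, { x₁, x₄ }, { x₁, x₅ }, { x₂, x₃ }, { x₄, x₅ }, { x₁, x₂, x₃ }, { x₁, x₄, x₅ }, { x₂, x₃, x₄ }, { x₂, x₃, x₅ }, { x₁, x₂, x₃, x₄ }, { x₁, x₂, x₃, x₅ }, { x₂, x₃, x₄, x₅ }, X }.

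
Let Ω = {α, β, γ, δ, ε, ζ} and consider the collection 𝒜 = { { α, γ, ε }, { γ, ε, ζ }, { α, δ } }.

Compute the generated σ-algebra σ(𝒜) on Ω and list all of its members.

Start: 𝒜 ∪ {∅, Ω} = { {}, { α, δ }, { α, γ, ε }, { γ, ε, ζ }, Ω }.
Pass 1 adds 6:
  { α, β, δ }  = Ω∖{ γ, ε, ζ }
  { β, δ, ζ }  = Ω∖{ α, γ, ε }
  { α, γ, δ, ε }  = { α, δ } ∪ { α, γ, ε }
  { α, γ, ε, ζ }  = { γ, ε, ζ } ∪ { α, γ, ε }
  { β, γ, ε, ζ }  = Ω∖{ α, δ }
  { α, γ, δ, ε, ζ }  = { α, δ } ∪ { γ, ε, ζ }
  |family| = 11
Pass 2. New:
  { β }  = Ω∖{ α, γ, δ, ε, ζ }
  { β, δ }  = Ω∖{ α, γ, ε, ζ }
  { β, ζ }  = Ω∖{ α, γ, δ, ε }
  { α, β, δ, ζ }  = { β, δ, ζ } ∪ { α, β, δ }
  { α, β, γ, δ, ε }  = { α, γ, ε } ∪ { α, β, δ }
  { α, β, γ, ε, ζ }  = { α, γ, ε, ζ } ∪ { β, γ, ε, ζ }
  { β, γ, δ, ε, ζ }  = { β, δ, ζ } ∪ { γ, ε, ζ }
  |family| = 18
Pass 3 adds 5:
  { α }  = Ω∖{ β, γ, δ, ε, ζ }
  { δ }  = Ω∖{ α, β, γ, ε, ζ }
  { ζ }  = Ω∖{ α, β, γ, δ, ε }
  { γ, ε }  = Ω∖{ α, β, δ, ζ }
  { α, β, γ, ε }  = { α, γ, ε } ∪ { β }
  |family| = 23
Pass 4. New:
  { α, β }  = { α } ∪ { β }
  { α, ζ }  = { α } ∪ { ζ }
  { δ, ζ }  = Ω∖{ α, β, γ, ε }
  { α, β, ζ }  = { α } ∪ { β, ζ }
  { α, δ, ζ }  = { ζ } ∪ { α, δ }
  { β, γ, ε }  = { β } ∪ { γ, ε }
  { γ, δ, ε }  = { γ, ε } ∪ { δ }
  { β, γ, δ, ε }  = { γ, ε } ∪ { β, δ }
  { γ, δ, ε, ζ }  = { γ, ε, ζ } ∪ { δ }
  |family| = 32
Pass 5: stable.

Hence σ(𝒜) has 32 members: { {}, { α }, { β }, { δ }, { ζ }, { α, β }, { α, δ }, { α, ζ }, { β, δ }, { β, ζ }, { γ, ε }, { δ, ζ }, { α, β, δ }, { α, β, ζ }, { α, γ, ε }, { α, δ, ζ }, { β, γ, ε }, { β, δ, ζ }, { γ, δ, ε }, { γ, ε, ζ }, { α, β, γ, ε }, { α, β, δ, ζ }, { α, γ, δ, ε }, { α, γ, ε, ζ }, { β, γ, δ, ε }, { β, γ, ε, ζ }, { γ, δ, ε, ζ }, { α, β, γ, δ, ε }, { α, β, γ, ε, ζ }, { α, γ, δ, ε, ζ }, { β, γ, δ, ε, ζ }, Ω }.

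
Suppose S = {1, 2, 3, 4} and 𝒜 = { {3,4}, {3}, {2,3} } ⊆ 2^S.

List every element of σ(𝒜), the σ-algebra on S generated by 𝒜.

Begin from { ∅, {3}, {2,3}, {3,4}, S } (that is, 𝒜 plus ∅ and S).
Iteration 1: 4 new —
  {1,2}  = {3,4}ᶜ
  {1,4}  = {2,3}ᶜ
  {1,2,4}  = {3}ᶜ
  {2,3,4}  = {3,4} ∪ {2,3}
  [9 total]
Iteration 2: 3 new —
  {1}  = {2,3,4}ᶜ
  {1,2,3}  = {1,2} ∪ {3}
  {1,3,4}  = {3,4} ∪ {1,4}
  [12 total]
Iteration 3: +3 →
  {2}  = {1,3,4}ᶜ
  {4}  = {1,2,3}ᶜ
  {1,3}  = {3} ∪ {1}
  [15 total]
Iteration 4: 1 new —
  {2,4}  = {1,3}ᶜ
  [16 total]
Iteration 5: stable.

Therefore σ(𝒜) = { ∅, {1}, {2}, {3}, {4}, {1,2}, {1,3}, {1,4}, {2,3}, {2,4}, {3,4}, {1,2,3}, {1,2,4}, {1,3,4}, {2,3,4}, S } (|σ(𝒜)| = 16).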